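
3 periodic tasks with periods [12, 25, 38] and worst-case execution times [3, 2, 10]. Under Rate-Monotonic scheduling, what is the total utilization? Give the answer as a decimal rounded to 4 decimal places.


Compute individual utilizations (exact fractions):
  Task 1: C/T = 3/12 = 1/4 (approx. 0.25)
  Task 2: C/T = 2/25 (approx. 0.08)
  Task 3: C/T = 10/38 = 5/19 (approx. 0.2632)
Total utilization U = 1/4 + 2/25 + 5/19 = 1127/1900
Rounded to 4 decimal places: U = 0.5932
RM (Liu & Layland) bound for 3 tasks = 0.779763; compare with U = 1127/1900 (approx. 0.593158)
U <= bound, so schedulable by RM sufficient condition.

0.5932


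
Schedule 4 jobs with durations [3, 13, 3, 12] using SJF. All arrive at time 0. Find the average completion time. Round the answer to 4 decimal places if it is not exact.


SJF order (ascending): [3, 3, 12, 13]
Completion times:
  Job 1: burst=3, C=3
  Job 2: burst=3, C=6
  Job 3: burst=12, C=18
  Job 4: burst=13, C=31
Average completion = 58/4 = 14.5

14.5


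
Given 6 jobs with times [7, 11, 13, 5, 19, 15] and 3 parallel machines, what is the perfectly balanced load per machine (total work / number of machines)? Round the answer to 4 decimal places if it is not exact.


Total processing time = 7 + 11 + 13 + 5 + 19 + 15 = 70
Number of machines = 3
Ideal balanced load = 70 / 3 = 23.3333

23.3333


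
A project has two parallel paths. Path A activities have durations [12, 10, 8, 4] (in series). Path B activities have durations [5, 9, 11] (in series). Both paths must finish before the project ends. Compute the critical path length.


Path A total = 12 + 10 + 8 + 4 = 34
Path B total = 5 + 9 + 11 = 25
Critical path = longest path = max(34, 25) = 34

34


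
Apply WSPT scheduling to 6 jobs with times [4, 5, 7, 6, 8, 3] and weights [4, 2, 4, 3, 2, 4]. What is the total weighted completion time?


Compute p/w ratios and sort ascending (WSPT): [(3, 4), (4, 4), (7, 4), (6, 3), (5, 2), (8, 2)]
Compute weighted completion times:
  Job (p=3,w=4): C=3, w*C=4*3=12
  Job (p=4,w=4): C=7, w*C=4*7=28
  Job (p=7,w=4): C=14, w*C=4*14=56
  Job (p=6,w=3): C=20, w*C=3*20=60
  Job (p=5,w=2): C=25, w*C=2*25=50
  Job (p=8,w=2): C=33, w*C=2*33=66
Total weighted completion time = 272

272


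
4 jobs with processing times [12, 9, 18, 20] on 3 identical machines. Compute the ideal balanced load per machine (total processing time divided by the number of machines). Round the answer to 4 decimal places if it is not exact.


Total processing time = 12 + 9 + 18 + 20 = 59
Number of machines = 3
Ideal balanced load = 59 / 3 = 19.6667

19.6667


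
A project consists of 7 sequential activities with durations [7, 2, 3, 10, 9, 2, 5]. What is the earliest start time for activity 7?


Activity 7 starts after activities 1 through 6 complete.
Predecessor durations: [7, 2, 3, 10, 9, 2]
ES = 7 + 2 + 3 + 10 + 9 + 2 = 33

33


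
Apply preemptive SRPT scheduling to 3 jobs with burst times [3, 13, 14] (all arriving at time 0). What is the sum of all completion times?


Since all jobs arrive at t=0, SRPT equals SPT ordering.
SPT order: [3, 13, 14]
Completion times:
  Job 1: p=3, C=3
  Job 2: p=13, C=16
  Job 3: p=14, C=30
Total completion time = 3 + 16 + 30 = 49

49


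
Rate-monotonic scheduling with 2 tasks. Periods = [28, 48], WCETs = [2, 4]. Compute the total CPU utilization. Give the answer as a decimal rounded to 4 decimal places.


Compute individual utilizations (exact fractions):
  Task 1: C/T = 2/28 = 1/14 (approx. 0.0714)
  Task 2: C/T = 4/48 = 1/12 (approx. 0.0833)
Total utilization U = 1/14 + 1/12 = 13/84
Rounded to 4 decimal places: U = 0.1548
RM (Liu & Layland) bound for 2 tasks = 0.828427; compare with U = 13/84 (approx. 0.154762)
U <= bound, so schedulable by RM sufficient condition.

0.1548


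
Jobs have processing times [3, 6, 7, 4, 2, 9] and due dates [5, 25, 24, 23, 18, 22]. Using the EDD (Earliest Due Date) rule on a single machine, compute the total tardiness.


Sort by due date (EDD order): [(3, 5), (2, 18), (9, 22), (4, 23), (7, 24), (6, 25)]
Compute completion times and tardiness:
  Job 1: p=3, d=5, C=3, tardiness=max(0,3-5)=0
  Job 2: p=2, d=18, C=5, tardiness=max(0,5-18)=0
  Job 3: p=9, d=22, C=14, tardiness=max(0,14-22)=0
  Job 4: p=4, d=23, C=18, tardiness=max(0,18-23)=0
  Job 5: p=7, d=24, C=25, tardiness=max(0,25-24)=1
  Job 6: p=6, d=25, C=31, tardiness=max(0,31-25)=6
Total tardiness = 7

7


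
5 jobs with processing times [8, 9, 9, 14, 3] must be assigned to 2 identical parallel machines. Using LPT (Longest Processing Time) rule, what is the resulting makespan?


Sort jobs in decreasing order (LPT): [14, 9, 9, 8, 3]
Assign each job to the least loaded machine:
  Machine 1: jobs [14, 8], load = 22
  Machine 2: jobs [9, 9, 3], load = 21
Makespan = max load = 22

22


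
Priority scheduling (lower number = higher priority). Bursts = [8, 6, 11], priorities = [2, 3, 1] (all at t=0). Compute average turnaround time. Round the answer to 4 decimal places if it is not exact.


Sort by priority (ascending = highest first):
Order: [(1, 11), (2, 8), (3, 6)]
Completion times:
  Priority 1, burst=11, C=11
  Priority 2, burst=8, C=19
  Priority 3, burst=6, C=25
Average turnaround = 55/3 = 18.3333

18.3333


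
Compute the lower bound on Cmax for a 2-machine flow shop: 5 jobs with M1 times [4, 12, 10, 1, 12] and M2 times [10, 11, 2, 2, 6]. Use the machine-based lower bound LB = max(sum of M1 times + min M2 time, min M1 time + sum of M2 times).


LB1 = sum(M1 times) + min(M2 times) = 39 + 2 = 41
LB2 = min(M1 times) + sum(M2 times) = 1 + 31 = 32
Lower bound = max(LB1, LB2) = max(41, 32) = 41

41


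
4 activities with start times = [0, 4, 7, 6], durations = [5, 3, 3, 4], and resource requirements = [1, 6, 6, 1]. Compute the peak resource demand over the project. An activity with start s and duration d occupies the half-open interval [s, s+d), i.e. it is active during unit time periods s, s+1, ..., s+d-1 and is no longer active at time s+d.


Each activity i is active on [start_i, start_i + duration_i).
Compute total resource usage per time slot:
  t=0: active resources = [1], total = 1
  t=1: active resources = [1], total = 1
  t=2: active resources = [1], total = 1
  t=3: active resources = [1], total = 1
  t=4: active resources = [1, 6], total = 7
  t=5: active resources = [6], total = 6
  t=6: active resources = [6, 1], total = 7
  t=7: active resources = [6, 1], total = 7
  t=8: active resources = [6, 1], total = 7
  t=9: active resources = [6, 1], total = 7
Peak resource demand = 7

7


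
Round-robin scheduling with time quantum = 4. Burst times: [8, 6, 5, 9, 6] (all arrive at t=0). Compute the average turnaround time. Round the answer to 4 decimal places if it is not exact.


Time quantum = 4
Execution trace:
  J1 runs 4 units, time = 4
  J2 runs 4 units, time = 8
  J3 runs 4 units, time = 12
  J4 runs 4 units, time = 16
  J5 runs 4 units, time = 20
  J1 runs 4 units, time = 24
  J2 runs 2 units, time = 26
  J3 runs 1 units, time = 27
  J4 runs 4 units, time = 31
  J5 runs 2 units, time = 33
  J4 runs 1 units, time = 34
Finish times: [24, 26, 27, 34, 33]
Average turnaround = 144/5 = 28.8

28.8


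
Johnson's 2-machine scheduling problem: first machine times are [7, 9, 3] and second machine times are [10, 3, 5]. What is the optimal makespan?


Apply Johnson's rule:
  Group 1 (a <= b): [(3, 3, 5), (1, 7, 10)]
  Group 2 (a > b): [(2, 9, 3)]
Optimal job order: [3, 1, 2]
Schedule:
  Job 3: M1 done at 3, M2 done at 8
  Job 1: M1 done at 10, M2 done at 20
  Job 2: M1 done at 19, M2 done at 23
Makespan = 23

23


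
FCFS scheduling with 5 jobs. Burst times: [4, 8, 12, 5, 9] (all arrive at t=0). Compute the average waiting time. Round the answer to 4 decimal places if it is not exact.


FCFS order (as given): [4, 8, 12, 5, 9]
Waiting times:
  Job 1: wait = 0
  Job 2: wait = 4
  Job 3: wait = 12
  Job 4: wait = 24
  Job 5: wait = 29
Sum of waiting times = 69
Average waiting time = 69/5 = 13.8

13.8


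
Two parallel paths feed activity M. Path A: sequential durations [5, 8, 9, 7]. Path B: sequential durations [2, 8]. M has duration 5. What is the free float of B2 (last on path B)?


ES(B2) = sum of predecessors on chain B = 2
EF(B2) = ES + duration = 2 + 8 = 10
Successor of B2 is M. ES(M) = max(sum(A), sum(B)) = max(29, 10) = 29
Free float = ES(successor) - EF(current) = 29 - 10 = 19

19


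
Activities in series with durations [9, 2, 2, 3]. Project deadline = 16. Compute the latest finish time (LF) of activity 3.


LF(activity 3) = deadline - sum of successor durations
Successors: activities 4 through 4 with durations [3]
Sum of successor durations = 3
LF = 16 - 3 = 13

13


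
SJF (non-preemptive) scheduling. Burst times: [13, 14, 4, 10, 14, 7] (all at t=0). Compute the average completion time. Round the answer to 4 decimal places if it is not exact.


SJF order (ascending): [4, 7, 10, 13, 14, 14]
Completion times:
  Job 1: burst=4, C=4
  Job 2: burst=7, C=11
  Job 3: burst=10, C=21
  Job 4: burst=13, C=34
  Job 5: burst=14, C=48
  Job 6: burst=14, C=62
Average completion = 180/6 = 30.0

30.0


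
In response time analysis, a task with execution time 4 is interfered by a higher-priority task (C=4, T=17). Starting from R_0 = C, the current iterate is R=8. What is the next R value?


R_next = C + ceil(R_prev / T_hp) * C_hp
ceil(8 / 17) = ceil(0.4706) = 1
Interference = 1 * 4 = 4
R_next = 4 + 4 = 8
R_next = R_prev, so the iteration has converged (response time = 8).

8


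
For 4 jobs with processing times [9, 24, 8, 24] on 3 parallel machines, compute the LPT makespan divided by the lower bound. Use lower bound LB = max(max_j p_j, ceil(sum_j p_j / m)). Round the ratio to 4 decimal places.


LPT order: [24, 24, 9, 8]
Machine loads after assignment: [24, 24, 17]
LPT makespan = 24
Lower bound = max(max_job, ceil(total/3)) = max(24, 22) = 24
Ratio = 24 / 24 = 1.0

1.0


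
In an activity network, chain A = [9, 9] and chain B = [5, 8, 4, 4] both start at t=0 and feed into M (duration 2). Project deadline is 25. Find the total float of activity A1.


Forward pass: ES(A1) = sum of predecessors on chain A = 0
EF = ES + duration = 0 + 9 = 9
Backward pass: LF(M) = deadline = 25; LS(M) = 25 - 2 = 23
LF(A1) = LS(M) - sum(successors on chain A) = 23 - 9 = 14
LS = LF - duration = 14 - 9 = 5
Total float = LS - ES = 5 - 0 = 5

5


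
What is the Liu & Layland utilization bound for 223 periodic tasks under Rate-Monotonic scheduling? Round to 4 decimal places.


Compute 2^(1/223) = 1.0031131190
Subtract 1: 1.0031131190 - 1 = 0.0031131190
Multiply by n: 223 * 0.0031131190 = 0.6942255370
Round to 4 dp: 0.6942

0.6942


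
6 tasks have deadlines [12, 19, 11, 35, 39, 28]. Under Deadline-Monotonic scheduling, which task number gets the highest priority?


Sort tasks by relative deadline (ascending):
  Task 3: deadline = 11
  Task 1: deadline = 12
  Task 2: deadline = 19
  Task 6: deadline = 28
  Task 4: deadline = 35
  Task 5: deadline = 39
Priority order (highest first): [3, 1, 2, 6, 4, 5]
Highest priority task = 3

3


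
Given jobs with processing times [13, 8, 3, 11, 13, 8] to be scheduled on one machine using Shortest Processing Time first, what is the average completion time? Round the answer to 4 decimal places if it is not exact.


Sort jobs by processing time (SPT order): [3, 8, 8, 11, 13, 13]
Compute completion times sequentially:
  Job 1: processing = 3, completes at 3
  Job 2: processing = 8, completes at 11
  Job 3: processing = 8, completes at 19
  Job 4: processing = 11, completes at 30
  Job 5: processing = 13, completes at 43
  Job 6: processing = 13, completes at 56
Sum of completion times = 162
Average completion time = 162/6 = 27.0

27.0


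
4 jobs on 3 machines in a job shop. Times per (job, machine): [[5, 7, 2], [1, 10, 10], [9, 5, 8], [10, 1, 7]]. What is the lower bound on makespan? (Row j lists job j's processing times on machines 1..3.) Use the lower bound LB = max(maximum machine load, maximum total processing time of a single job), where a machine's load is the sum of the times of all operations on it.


Machine loads:
  Machine 1: 5 + 1 + 9 + 10 = 25
  Machine 2: 7 + 10 + 5 + 1 = 23
  Machine 3: 2 + 10 + 8 + 7 = 27
Max machine load = 27
Job totals:
  Job 1: 14
  Job 2: 21
  Job 3: 22
  Job 4: 18
Max job total = 22
Lower bound = max(27, 22) = 27

27


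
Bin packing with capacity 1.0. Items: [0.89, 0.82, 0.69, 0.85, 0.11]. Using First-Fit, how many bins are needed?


Place items sequentially using First-Fit:
  Item 0.89 -> new Bin 1
  Item 0.82 -> new Bin 2
  Item 0.69 -> new Bin 3
  Item 0.85 -> new Bin 4
  Item 0.11 -> Bin 1 (now 1.0)
Total bins used = 4

4


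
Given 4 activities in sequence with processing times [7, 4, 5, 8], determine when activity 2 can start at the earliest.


Activity 2 starts after activities 1 through 1 complete.
Predecessor durations: [7]
ES = 7 = 7

7


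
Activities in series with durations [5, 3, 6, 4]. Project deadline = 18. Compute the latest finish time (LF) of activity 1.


LF(activity 1) = deadline - sum of successor durations
Successors: activities 2 through 4 with durations [3, 6, 4]
Sum of successor durations = 13
LF = 18 - 13 = 5

5


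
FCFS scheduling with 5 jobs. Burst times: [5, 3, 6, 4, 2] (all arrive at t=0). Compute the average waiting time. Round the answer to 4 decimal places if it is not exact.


FCFS order (as given): [5, 3, 6, 4, 2]
Waiting times:
  Job 1: wait = 0
  Job 2: wait = 5
  Job 3: wait = 8
  Job 4: wait = 14
  Job 5: wait = 18
Sum of waiting times = 45
Average waiting time = 45/5 = 9.0

9.0


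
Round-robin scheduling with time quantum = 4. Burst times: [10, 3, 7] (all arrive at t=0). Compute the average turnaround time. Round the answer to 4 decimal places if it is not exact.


Time quantum = 4
Execution trace:
  J1 runs 4 units, time = 4
  J2 runs 3 units, time = 7
  J3 runs 4 units, time = 11
  J1 runs 4 units, time = 15
  J3 runs 3 units, time = 18
  J1 runs 2 units, time = 20
Finish times: [20, 7, 18]
Average turnaround = 45/3 = 15.0

15.0


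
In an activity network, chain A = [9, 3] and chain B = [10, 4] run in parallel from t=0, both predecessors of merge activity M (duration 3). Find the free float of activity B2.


ES(B2) = sum of predecessors on chain B = 10
EF(B2) = ES + duration = 10 + 4 = 14
Successor of B2 is M. ES(M) = max(sum(A), sum(B)) = max(12, 14) = 14
Free float = ES(successor) - EF(current) = 14 - 14 = 0

0


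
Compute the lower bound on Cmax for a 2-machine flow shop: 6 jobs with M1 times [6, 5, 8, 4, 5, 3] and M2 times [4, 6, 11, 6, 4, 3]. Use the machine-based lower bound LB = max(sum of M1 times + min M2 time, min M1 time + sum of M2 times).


LB1 = sum(M1 times) + min(M2 times) = 31 + 3 = 34
LB2 = min(M1 times) + sum(M2 times) = 3 + 34 = 37
Lower bound = max(LB1, LB2) = max(34, 37) = 37

37


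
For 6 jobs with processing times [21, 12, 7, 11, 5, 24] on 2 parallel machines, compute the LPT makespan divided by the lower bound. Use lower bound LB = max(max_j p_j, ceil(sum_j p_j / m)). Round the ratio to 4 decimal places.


LPT order: [24, 21, 12, 11, 7, 5]
Machine loads after assignment: [40, 40]
LPT makespan = 40
Lower bound = max(max_job, ceil(total/2)) = max(24, 40) = 40
Ratio = 40 / 40 = 1.0

1.0


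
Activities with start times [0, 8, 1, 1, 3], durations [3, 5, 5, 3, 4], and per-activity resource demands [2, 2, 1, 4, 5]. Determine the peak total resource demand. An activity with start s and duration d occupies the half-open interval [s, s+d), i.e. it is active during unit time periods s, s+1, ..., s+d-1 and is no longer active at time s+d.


Each activity i is active on [start_i, start_i + duration_i).
Compute total resource usage per time slot:
  t=0: active resources = [2], total = 2
  t=1: active resources = [2, 1, 4], total = 7
  t=2: active resources = [2, 1, 4], total = 7
  t=3: active resources = [1, 4, 5], total = 10
  t=4: active resources = [1, 5], total = 6
  t=5: active resources = [1, 5], total = 6
  t=6: active resources = [5], total = 5
  t=7: active resources = [], total = 0
  t=8: active resources = [2], total = 2
  t=9: active resources = [2], total = 2
  t=10: active resources = [2], total = 2
  t=11: active resources = [2], total = 2
  t=12: active resources = [2], total = 2
Peak resource demand = 10

10


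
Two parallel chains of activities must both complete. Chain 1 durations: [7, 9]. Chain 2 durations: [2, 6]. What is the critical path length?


Path A total = 7 + 9 = 16
Path B total = 2 + 6 = 8
Critical path = longest path = max(16, 8) = 16

16


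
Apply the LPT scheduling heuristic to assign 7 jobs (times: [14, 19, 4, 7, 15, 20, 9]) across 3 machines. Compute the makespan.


Sort jobs in decreasing order (LPT): [20, 19, 15, 14, 9, 7, 4]
Assign each job to the least loaded machine:
  Machine 1: jobs [20, 7, 4], load = 31
  Machine 2: jobs [19, 9], load = 28
  Machine 3: jobs [15, 14], load = 29
Makespan = max load = 31

31


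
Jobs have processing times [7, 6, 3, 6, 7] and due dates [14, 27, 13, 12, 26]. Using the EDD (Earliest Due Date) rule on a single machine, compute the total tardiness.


Sort by due date (EDD order): [(6, 12), (3, 13), (7, 14), (7, 26), (6, 27)]
Compute completion times and tardiness:
  Job 1: p=6, d=12, C=6, tardiness=max(0,6-12)=0
  Job 2: p=3, d=13, C=9, tardiness=max(0,9-13)=0
  Job 3: p=7, d=14, C=16, tardiness=max(0,16-14)=2
  Job 4: p=7, d=26, C=23, tardiness=max(0,23-26)=0
  Job 5: p=6, d=27, C=29, tardiness=max(0,29-27)=2
Total tardiness = 4

4


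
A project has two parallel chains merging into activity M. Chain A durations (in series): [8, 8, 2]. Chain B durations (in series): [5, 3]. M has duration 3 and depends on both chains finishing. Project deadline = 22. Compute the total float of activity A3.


Forward pass: ES(A3) = sum of predecessors on chain A = 16
EF = ES + duration = 16 + 2 = 18
Backward pass: LF(M) = deadline = 22; LS(M) = 22 - 3 = 19
LF(A3) = LS(M) - sum(successors on chain A) = 19 - 0 = 19
LS = LF - duration = 19 - 2 = 17
Total float = LS - ES = 17 - 16 = 1

1


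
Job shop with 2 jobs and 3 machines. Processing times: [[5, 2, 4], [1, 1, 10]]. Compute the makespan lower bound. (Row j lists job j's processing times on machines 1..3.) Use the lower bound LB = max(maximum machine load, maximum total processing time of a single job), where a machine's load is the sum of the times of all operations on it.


Machine loads:
  Machine 1: 5 + 1 = 6
  Machine 2: 2 + 1 = 3
  Machine 3: 4 + 10 = 14
Max machine load = 14
Job totals:
  Job 1: 11
  Job 2: 12
Max job total = 12
Lower bound = max(14, 12) = 14

14


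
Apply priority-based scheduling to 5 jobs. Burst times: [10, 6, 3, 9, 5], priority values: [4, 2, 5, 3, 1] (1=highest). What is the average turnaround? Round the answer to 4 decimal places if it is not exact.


Sort by priority (ascending = highest first):
Order: [(1, 5), (2, 6), (3, 9), (4, 10), (5, 3)]
Completion times:
  Priority 1, burst=5, C=5
  Priority 2, burst=6, C=11
  Priority 3, burst=9, C=20
  Priority 4, burst=10, C=30
  Priority 5, burst=3, C=33
Average turnaround = 99/5 = 19.8

19.8


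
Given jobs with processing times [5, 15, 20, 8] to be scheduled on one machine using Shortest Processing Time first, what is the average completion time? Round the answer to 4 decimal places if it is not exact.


Sort jobs by processing time (SPT order): [5, 8, 15, 20]
Compute completion times sequentially:
  Job 1: processing = 5, completes at 5
  Job 2: processing = 8, completes at 13
  Job 3: processing = 15, completes at 28
  Job 4: processing = 20, completes at 48
Sum of completion times = 94
Average completion time = 94/4 = 23.5

23.5


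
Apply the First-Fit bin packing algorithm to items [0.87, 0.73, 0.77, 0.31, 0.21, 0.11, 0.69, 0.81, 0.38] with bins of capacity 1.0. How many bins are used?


Place items sequentially using First-Fit:
  Item 0.87 -> new Bin 1
  Item 0.73 -> new Bin 2
  Item 0.77 -> new Bin 3
  Item 0.31 -> new Bin 4
  Item 0.21 -> Bin 2 (now 0.94)
  Item 0.11 -> Bin 1 (now 0.98)
  Item 0.69 -> Bin 4 (now 1.0)
  Item 0.81 -> new Bin 5
  Item 0.38 -> new Bin 6
Total bins used = 6

6


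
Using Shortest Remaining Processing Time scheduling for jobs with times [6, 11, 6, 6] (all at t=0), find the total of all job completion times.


Since all jobs arrive at t=0, SRPT equals SPT ordering.
SPT order: [6, 6, 6, 11]
Completion times:
  Job 1: p=6, C=6
  Job 2: p=6, C=12
  Job 3: p=6, C=18
  Job 4: p=11, C=29
Total completion time = 6 + 12 + 18 + 29 = 65

65


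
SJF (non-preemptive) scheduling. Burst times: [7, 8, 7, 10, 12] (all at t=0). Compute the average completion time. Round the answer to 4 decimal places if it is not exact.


SJF order (ascending): [7, 7, 8, 10, 12]
Completion times:
  Job 1: burst=7, C=7
  Job 2: burst=7, C=14
  Job 3: burst=8, C=22
  Job 4: burst=10, C=32
  Job 5: burst=12, C=44
Average completion = 119/5 = 23.8

23.8


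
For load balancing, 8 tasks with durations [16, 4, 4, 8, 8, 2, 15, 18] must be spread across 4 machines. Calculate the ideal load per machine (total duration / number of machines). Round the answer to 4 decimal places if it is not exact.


Total processing time = 16 + 4 + 4 + 8 + 8 + 2 + 15 + 18 = 75
Number of machines = 4
Ideal balanced load = 75 / 4 = 18.75

18.75


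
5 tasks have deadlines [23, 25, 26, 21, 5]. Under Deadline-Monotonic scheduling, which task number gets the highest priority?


Sort tasks by relative deadline (ascending):
  Task 5: deadline = 5
  Task 4: deadline = 21
  Task 1: deadline = 23
  Task 2: deadline = 25
  Task 3: deadline = 26
Priority order (highest first): [5, 4, 1, 2, 3]
Highest priority task = 5

5


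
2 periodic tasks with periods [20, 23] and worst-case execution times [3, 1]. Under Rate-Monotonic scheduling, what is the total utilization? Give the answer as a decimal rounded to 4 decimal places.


Compute individual utilizations (exact fractions):
  Task 1: C/T = 3/20 (approx. 0.15)
  Task 2: C/T = 1/23 (approx. 0.0435)
Total utilization U = 3/20 + 1/23 = 89/460
Rounded to 4 decimal places: U = 0.1935
RM (Liu & Layland) bound for 2 tasks = 0.828427; compare with U = 89/460 (approx. 0.193478)
U <= bound, so schedulable by RM sufficient condition.

0.1935


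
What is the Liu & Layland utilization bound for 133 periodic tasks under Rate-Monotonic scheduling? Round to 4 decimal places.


Compute 2^(1/133) = 1.0052252371
Subtract 1: 1.0052252371 - 1 = 0.0052252371
Multiply by n: 133 * 0.0052252371 = 0.6949565343
Round to 4 dp: 0.6950

0.6950


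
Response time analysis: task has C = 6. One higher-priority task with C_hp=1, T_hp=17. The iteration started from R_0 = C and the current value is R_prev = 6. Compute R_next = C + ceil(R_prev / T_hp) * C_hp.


R_next = C + ceil(R_prev / T_hp) * C_hp
ceil(6 / 17) = ceil(0.3529) = 1
Interference = 1 * 1 = 1
R_next = 6 + 1 = 7

7


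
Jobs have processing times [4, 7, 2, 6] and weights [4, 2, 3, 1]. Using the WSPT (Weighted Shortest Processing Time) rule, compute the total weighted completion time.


Compute p/w ratios and sort ascending (WSPT): [(2, 3), (4, 4), (7, 2), (6, 1)]
Compute weighted completion times:
  Job (p=2,w=3): C=2, w*C=3*2=6
  Job (p=4,w=4): C=6, w*C=4*6=24
  Job (p=7,w=2): C=13, w*C=2*13=26
  Job (p=6,w=1): C=19, w*C=1*19=19
Total weighted completion time = 75

75


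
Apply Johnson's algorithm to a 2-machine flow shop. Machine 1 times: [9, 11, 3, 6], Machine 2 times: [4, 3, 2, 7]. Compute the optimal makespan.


Apply Johnson's rule:
  Group 1 (a <= b): [(4, 6, 7)]
  Group 2 (a > b): [(1, 9, 4), (2, 11, 3), (3, 3, 2)]
Optimal job order: [4, 1, 2, 3]
Schedule:
  Job 4: M1 done at 6, M2 done at 13
  Job 1: M1 done at 15, M2 done at 19
  Job 2: M1 done at 26, M2 done at 29
  Job 3: M1 done at 29, M2 done at 31
Makespan = 31

31


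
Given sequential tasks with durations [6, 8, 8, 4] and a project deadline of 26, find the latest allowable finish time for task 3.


LF(activity 3) = deadline - sum of successor durations
Successors: activities 4 through 4 with durations [4]
Sum of successor durations = 4
LF = 26 - 4 = 22

22


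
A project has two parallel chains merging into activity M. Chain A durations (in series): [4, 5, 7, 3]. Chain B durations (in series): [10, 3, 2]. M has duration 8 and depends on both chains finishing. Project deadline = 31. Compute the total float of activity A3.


Forward pass: ES(A3) = sum of predecessors on chain A = 9
EF = ES + duration = 9 + 7 = 16
Backward pass: LF(M) = deadline = 31; LS(M) = 31 - 8 = 23
LF(A3) = LS(M) - sum(successors on chain A) = 23 - 3 = 20
LS = LF - duration = 20 - 7 = 13
Total float = LS - ES = 13 - 9 = 4

4


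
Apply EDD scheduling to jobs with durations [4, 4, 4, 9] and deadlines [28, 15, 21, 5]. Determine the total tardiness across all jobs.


Sort by due date (EDD order): [(9, 5), (4, 15), (4, 21), (4, 28)]
Compute completion times and tardiness:
  Job 1: p=9, d=5, C=9, tardiness=max(0,9-5)=4
  Job 2: p=4, d=15, C=13, tardiness=max(0,13-15)=0
  Job 3: p=4, d=21, C=17, tardiness=max(0,17-21)=0
  Job 4: p=4, d=28, C=21, tardiness=max(0,21-28)=0
Total tardiness = 4

4


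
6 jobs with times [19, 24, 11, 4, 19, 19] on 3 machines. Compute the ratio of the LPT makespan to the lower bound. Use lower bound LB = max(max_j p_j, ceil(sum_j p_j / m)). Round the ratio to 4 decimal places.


LPT order: [24, 19, 19, 19, 11, 4]
Machine loads after assignment: [28, 38, 30]
LPT makespan = 38
Lower bound = max(max_job, ceil(total/3)) = max(24, 32) = 32
Ratio = 38 / 32 = 1.1875

1.1875


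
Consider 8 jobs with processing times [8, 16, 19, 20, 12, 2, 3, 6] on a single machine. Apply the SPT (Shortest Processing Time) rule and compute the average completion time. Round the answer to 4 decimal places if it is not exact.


Sort jobs by processing time (SPT order): [2, 3, 6, 8, 12, 16, 19, 20]
Compute completion times sequentially:
  Job 1: processing = 2, completes at 2
  Job 2: processing = 3, completes at 5
  Job 3: processing = 6, completes at 11
  Job 4: processing = 8, completes at 19
  Job 5: processing = 12, completes at 31
  Job 6: processing = 16, completes at 47
  Job 7: processing = 19, completes at 66
  Job 8: processing = 20, completes at 86
Sum of completion times = 267
Average completion time = 267/8 = 33.375

33.375


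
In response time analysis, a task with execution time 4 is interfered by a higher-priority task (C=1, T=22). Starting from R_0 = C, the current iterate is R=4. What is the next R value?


R_next = C + ceil(R_prev / T_hp) * C_hp
ceil(4 / 22) = ceil(0.1818) = 1
Interference = 1 * 1 = 1
R_next = 4 + 1 = 5

5


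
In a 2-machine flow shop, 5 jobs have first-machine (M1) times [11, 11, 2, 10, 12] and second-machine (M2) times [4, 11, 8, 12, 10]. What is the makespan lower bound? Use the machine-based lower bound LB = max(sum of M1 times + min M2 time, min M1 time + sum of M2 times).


LB1 = sum(M1 times) + min(M2 times) = 46 + 4 = 50
LB2 = min(M1 times) + sum(M2 times) = 2 + 45 = 47
Lower bound = max(LB1, LB2) = max(50, 47) = 50

50


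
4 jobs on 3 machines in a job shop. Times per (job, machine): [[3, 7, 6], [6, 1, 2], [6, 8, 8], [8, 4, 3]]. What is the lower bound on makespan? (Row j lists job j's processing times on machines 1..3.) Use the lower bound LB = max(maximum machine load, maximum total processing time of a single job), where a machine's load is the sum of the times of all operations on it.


Machine loads:
  Machine 1: 3 + 6 + 6 + 8 = 23
  Machine 2: 7 + 1 + 8 + 4 = 20
  Machine 3: 6 + 2 + 8 + 3 = 19
Max machine load = 23
Job totals:
  Job 1: 16
  Job 2: 9
  Job 3: 22
  Job 4: 15
Max job total = 22
Lower bound = max(23, 22) = 23

23


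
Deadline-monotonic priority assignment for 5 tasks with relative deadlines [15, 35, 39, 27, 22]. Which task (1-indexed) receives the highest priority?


Sort tasks by relative deadline (ascending):
  Task 1: deadline = 15
  Task 5: deadline = 22
  Task 4: deadline = 27
  Task 2: deadline = 35
  Task 3: deadline = 39
Priority order (highest first): [1, 5, 4, 2, 3]
Highest priority task = 1

1


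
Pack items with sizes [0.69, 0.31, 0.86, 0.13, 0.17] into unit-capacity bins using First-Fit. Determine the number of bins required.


Place items sequentially using First-Fit:
  Item 0.69 -> new Bin 1
  Item 0.31 -> Bin 1 (now 1.0)
  Item 0.86 -> new Bin 2
  Item 0.13 -> Bin 2 (now 0.99)
  Item 0.17 -> new Bin 3
Total bins used = 3

3


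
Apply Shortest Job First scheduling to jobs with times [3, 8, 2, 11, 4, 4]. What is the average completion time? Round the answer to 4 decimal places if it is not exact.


SJF order (ascending): [2, 3, 4, 4, 8, 11]
Completion times:
  Job 1: burst=2, C=2
  Job 2: burst=3, C=5
  Job 3: burst=4, C=9
  Job 4: burst=4, C=13
  Job 5: burst=8, C=21
  Job 6: burst=11, C=32
Average completion = 82/6 = 13.6667

13.6667


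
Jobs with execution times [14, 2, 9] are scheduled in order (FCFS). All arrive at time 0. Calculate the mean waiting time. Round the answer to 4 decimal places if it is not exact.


FCFS order (as given): [14, 2, 9]
Waiting times:
  Job 1: wait = 0
  Job 2: wait = 14
  Job 3: wait = 16
Sum of waiting times = 30
Average waiting time = 30/3 = 10.0

10.0


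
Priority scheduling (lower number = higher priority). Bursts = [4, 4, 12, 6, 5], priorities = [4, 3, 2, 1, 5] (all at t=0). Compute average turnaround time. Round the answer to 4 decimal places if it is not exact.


Sort by priority (ascending = highest first):
Order: [(1, 6), (2, 12), (3, 4), (4, 4), (5, 5)]
Completion times:
  Priority 1, burst=6, C=6
  Priority 2, burst=12, C=18
  Priority 3, burst=4, C=22
  Priority 4, burst=4, C=26
  Priority 5, burst=5, C=31
Average turnaround = 103/5 = 20.6

20.6


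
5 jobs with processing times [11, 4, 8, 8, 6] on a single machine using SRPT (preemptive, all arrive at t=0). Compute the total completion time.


Since all jobs arrive at t=0, SRPT equals SPT ordering.
SPT order: [4, 6, 8, 8, 11]
Completion times:
  Job 1: p=4, C=4
  Job 2: p=6, C=10
  Job 3: p=8, C=18
  Job 4: p=8, C=26
  Job 5: p=11, C=37
Total completion time = 4 + 10 + 18 + 26 + 37 = 95

95


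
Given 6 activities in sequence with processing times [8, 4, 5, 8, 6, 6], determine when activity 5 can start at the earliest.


Activity 5 starts after activities 1 through 4 complete.
Predecessor durations: [8, 4, 5, 8]
ES = 8 + 4 + 5 + 8 = 25

25


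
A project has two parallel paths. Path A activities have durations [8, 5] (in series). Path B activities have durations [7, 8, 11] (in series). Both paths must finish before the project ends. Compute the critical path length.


Path A total = 8 + 5 = 13
Path B total = 7 + 8 + 11 = 26
Critical path = longest path = max(13, 26) = 26

26


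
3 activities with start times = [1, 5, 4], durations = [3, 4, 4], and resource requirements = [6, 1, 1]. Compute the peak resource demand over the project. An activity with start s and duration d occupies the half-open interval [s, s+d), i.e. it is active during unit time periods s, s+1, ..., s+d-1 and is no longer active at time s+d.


Each activity i is active on [start_i, start_i + duration_i).
Compute total resource usage per time slot:
  t=0: active resources = [], total = 0
  t=1: active resources = [6], total = 6
  t=2: active resources = [6], total = 6
  t=3: active resources = [6], total = 6
  t=4: active resources = [1], total = 1
  t=5: active resources = [1, 1], total = 2
  t=6: active resources = [1, 1], total = 2
  t=7: active resources = [1, 1], total = 2
  t=8: active resources = [1], total = 1
Peak resource demand = 6

6


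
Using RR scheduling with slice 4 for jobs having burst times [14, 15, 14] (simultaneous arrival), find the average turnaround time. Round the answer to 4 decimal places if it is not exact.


Time quantum = 4
Execution trace:
  J1 runs 4 units, time = 4
  J2 runs 4 units, time = 8
  J3 runs 4 units, time = 12
  J1 runs 4 units, time = 16
  J2 runs 4 units, time = 20
  J3 runs 4 units, time = 24
  J1 runs 4 units, time = 28
  J2 runs 4 units, time = 32
  J3 runs 4 units, time = 36
  J1 runs 2 units, time = 38
  J2 runs 3 units, time = 41
  J3 runs 2 units, time = 43
Finish times: [38, 41, 43]
Average turnaround = 122/3 = 40.6667

40.6667


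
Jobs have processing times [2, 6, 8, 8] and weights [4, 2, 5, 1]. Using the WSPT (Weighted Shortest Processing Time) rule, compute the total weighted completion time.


Compute p/w ratios and sort ascending (WSPT): [(2, 4), (8, 5), (6, 2), (8, 1)]
Compute weighted completion times:
  Job (p=2,w=4): C=2, w*C=4*2=8
  Job (p=8,w=5): C=10, w*C=5*10=50
  Job (p=6,w=2): C=16, w*C=2*16=32
  Job (p=8,w=1): C=24, w*C=1*24=24
Total weighted completion time = 114

114


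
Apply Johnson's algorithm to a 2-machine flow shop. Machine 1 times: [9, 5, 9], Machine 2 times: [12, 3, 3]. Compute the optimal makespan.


Apply Johnson's rule:
  Group 1 (a <= b): [(1, 9, 12)]
  Group 2 (a > b): [(2, 5, 3), (3, 9, 3)]
Optimal job order: [1, 2, 3]
Schedule:
  Job 1: M1 done at 9, M2 done at 21
  Job 2: M1 done at 14, M2 done at 24
  Job 3: M1 done at 23, M2 done at 27
Makespan = 27

27


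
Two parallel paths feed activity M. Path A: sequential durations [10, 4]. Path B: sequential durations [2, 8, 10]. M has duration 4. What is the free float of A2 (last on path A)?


ES(A2) = sum of predecessors on chain A = 10
EF(A2) = ES + duration = 10 + 4 = 14
Successor of A2 is M. ES(M) = max(sum(A), sum(B)) = max(14, 20) = 20
Free float = ES(successor) - EF(current) = 20 - 14 = 6

6


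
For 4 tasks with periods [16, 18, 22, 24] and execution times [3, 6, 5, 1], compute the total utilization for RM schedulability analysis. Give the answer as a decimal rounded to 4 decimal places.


Compute individual utilizations (exact fractions):
  Task 1: C/T = 3/16 (approx. 0.1875)
  Task 2: C/T = 6/18 = 1/3 (approx. 0.3333)
  Task 3: C/T = 5/22 (approx. 0.2273)
  Task 4: C/T = 1/24 (approx. 0.0417)
Total utilization U = 3/16 + 1/3 + 5/22 + 1/24 = 139/176
Rounded to 4 decimal places: U = 0.7898
RM (Liu & Layland) bound for 4 tasks = 0.756828; compare with U = 139/176 (approx. 0.789773)
bound < U <= 1, so the RM sufficient condition is not met (inconclusive; an exact test such as response-time analysis is needed).

0.7898


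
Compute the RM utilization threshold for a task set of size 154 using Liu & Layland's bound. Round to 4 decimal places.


Compute 2^(1/154) = 1.0045111002
Subtract 1: 1.0045111002 - 1 = 0.0045111002
Multiply by n: 154 * 0.0045111002 = 0.6947094308
Round to 4 dp: 0.6947

0.6947


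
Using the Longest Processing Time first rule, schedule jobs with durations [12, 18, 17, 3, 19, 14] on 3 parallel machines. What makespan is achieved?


Sort jobs in decreasing order (LPT): [19, 18, 17, 14, 12, 3]
Assign each job to the least loaded machine:
  Machine 1: jobs [19, 3], load = 22
  Machine 2: jobs [18, 12], load = 30
  Machine 3: jobs [17, 14], load = 31
Makespan = max load = 31

31


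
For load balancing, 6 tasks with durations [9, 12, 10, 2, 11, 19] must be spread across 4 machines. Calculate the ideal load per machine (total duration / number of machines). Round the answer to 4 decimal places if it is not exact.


Total processing time = 9 + 12 + 10 + 2 + 11 + 19 = 63
Number of machines = 4
Ideal balanced load = 63 / 4 = 15.75

15.75


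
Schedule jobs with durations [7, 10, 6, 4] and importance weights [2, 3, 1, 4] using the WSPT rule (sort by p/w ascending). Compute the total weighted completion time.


Compute p/w ratios and sort ascending (WSPT): [(4, 4), (10, 3), (7, 2), (6, 1)]
Compute weighted completion times:
  Job (p=4,w=4): C=4, w*C=4*4=16
  Job (p=10,w=3): C=14, w*C=3*14=42
  Job (p=7,w=2): C=21, w*C=2*21=42
  Job (p=6,w=1): C=27, w*C=1*27=27
Total weighted completion time = 127

127


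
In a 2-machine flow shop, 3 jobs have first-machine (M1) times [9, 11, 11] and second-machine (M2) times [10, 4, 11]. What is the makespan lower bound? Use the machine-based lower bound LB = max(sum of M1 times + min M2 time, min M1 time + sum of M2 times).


LB1 = sum(M1 times) + min(M2 times) = 31 + 4 = 35
LB2 = min(M1 times) + sum(M2 times) = 9 + 25 = 34
Lower bound = max(LB1, LB2) = max(35, 34) = 35

35


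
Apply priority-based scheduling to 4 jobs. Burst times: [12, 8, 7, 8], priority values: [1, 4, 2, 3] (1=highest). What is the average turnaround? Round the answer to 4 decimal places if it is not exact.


Sort by priority (ascending = highest first):
Order: [(1, 12), (2, 7), (3, 8), (4, 8)]
Completion times:
  Priority 1, burst=12, C=12
  Priority 2, burst=7, C=19
  Priority 3, burst=8, C=27
  Priority 4, burst=8, C=35
Average turnaround = 93/4 = 23.25

23.25


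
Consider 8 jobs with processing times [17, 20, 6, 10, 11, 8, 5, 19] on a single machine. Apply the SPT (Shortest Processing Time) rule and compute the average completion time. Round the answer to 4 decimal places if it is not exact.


Sort jobs by processing time (SPT order): [5, 6, 8, 10, 11, 17, 19, 20]
Compute completion times sequentially:
  Job 1: processing = 5, completes at 5
  Job 2: processing = 6, completes at 11
  Job 3: processing = 8, completes at 19
  Job 4: processing = 10, completes at 29
  Job 5: processing = 11, completes at 40
  Job 6: processing = 17, completes at 57
  Job 7: processing = 19, completes at 76
  Job 8: processing = 20, completes at 96
Sum of completion times = 333
Average completion time = 333/8 = 41.625

41.625


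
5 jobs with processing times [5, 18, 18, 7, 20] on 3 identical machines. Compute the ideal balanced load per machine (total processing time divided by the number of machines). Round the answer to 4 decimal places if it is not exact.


Total processing time = 5 + 18 + 18 + 7 + 20 = 68
Number of machines = 3
Ideal balanced load = 68 / 3 = 22.6667

22.6667


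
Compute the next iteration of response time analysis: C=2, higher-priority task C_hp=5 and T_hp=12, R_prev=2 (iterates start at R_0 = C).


R_next = C + ceil(R_prev / T_hp) * C_hp
ceil(2 / 12) = ceil(0.1667) = 1
Interference = 1 * 5 = 5
R_next = 2 + 5 = 7

7


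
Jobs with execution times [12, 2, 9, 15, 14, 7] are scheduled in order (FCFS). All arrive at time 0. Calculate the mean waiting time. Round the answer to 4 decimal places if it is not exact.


FCFS order (as given): [12, 2, 9, 15, 14, 7]
Waiting times:
  Job 1: wait = 0
  Job 2: wait = 12
  Job 3: wait = 14
  Job 4: wait = 23
  Job 5: wait = 38
  Job 6: wait = 52
Sum of waiting times = 139
Average waiting time = 139/6 = 23.1667

23.1667


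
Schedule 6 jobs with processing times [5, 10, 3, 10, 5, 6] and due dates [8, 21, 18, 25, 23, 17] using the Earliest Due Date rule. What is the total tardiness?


Sort by due date (EDD order): [(5, 8), (6, 17), (3, 18), (10, 21), (5, 23), (10, 25)]
Compute completion times and tardiness:
  Job 1: p=5, d=8, C=5, tardiness=max(0,5-8)=0
  Job 2: p=6, d=17, C=11, tardiness=max(0,11-17)=0
  Job 3: p=3, d=18, C=14, tardiness=max(0,14-18)=0
  Job 4: p=10, d=21, C=24, tardiness=max(0,24-21)=3
  Job 5: p=5, d=23, C=29, tardiness=max(0,29-23)=6
  Job 6: p=10, d=25, C=39, tardiness=max(0,39-25)=14
Total tardiness = 23

23


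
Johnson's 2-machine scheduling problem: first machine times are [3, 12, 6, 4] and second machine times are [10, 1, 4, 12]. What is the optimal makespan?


Apply Johnson's rule:
  Group 1 (a <= b): [(1, 3, 10), (4, 4, 12)]
  Group 2 (a > b): [(3, 6, 4), (2, 12, 1)]
Optimal job order: [1, 4, 3, 2]
Schedule:
  Job 1: M1 done at 3, M2 done at 13
  Job 4: M1 done at 7, M2 done at 25
  Job 3: M1 done at 13, M2 done at 29
  Job 2: M1 done at 25, M2 done at 30
Makespan = 30

30


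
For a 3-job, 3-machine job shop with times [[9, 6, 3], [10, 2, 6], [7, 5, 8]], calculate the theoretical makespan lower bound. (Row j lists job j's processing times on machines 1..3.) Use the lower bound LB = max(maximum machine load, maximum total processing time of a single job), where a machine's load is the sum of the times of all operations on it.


Machine loads:
  Machine 1: 9 + 10 + 7 = 26
  Machine 2: 6 + 2 + 5 = 13
  Machine 3: 3 + 6 + 8 = 17
Max machine load = 26
Job totals:
  Job 1: 18
  Job 2: 18
  Job 3: 20
Max job total = 20
Lower bound = max(26, 20) = 26

26
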